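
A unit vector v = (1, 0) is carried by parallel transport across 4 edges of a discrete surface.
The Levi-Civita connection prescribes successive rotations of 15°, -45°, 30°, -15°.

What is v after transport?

Total rotation: 15° + (-45°) + 30° + (-15°) = -15°. Final vector: (0.9659, -0.2588)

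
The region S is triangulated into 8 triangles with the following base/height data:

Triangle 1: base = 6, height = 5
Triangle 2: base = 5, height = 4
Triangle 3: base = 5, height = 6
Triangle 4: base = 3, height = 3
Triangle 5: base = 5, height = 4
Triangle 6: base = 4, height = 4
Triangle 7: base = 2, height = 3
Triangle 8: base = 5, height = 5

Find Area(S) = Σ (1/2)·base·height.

(1/2)×6×5 + (1/2)×5×4 + (1/2)×5×6 + (1/2)×3×3 + (1/2)×5×4 + (1/2)×4×4 + (1/2)×2×3 + (1/2)×5×5 = 78.0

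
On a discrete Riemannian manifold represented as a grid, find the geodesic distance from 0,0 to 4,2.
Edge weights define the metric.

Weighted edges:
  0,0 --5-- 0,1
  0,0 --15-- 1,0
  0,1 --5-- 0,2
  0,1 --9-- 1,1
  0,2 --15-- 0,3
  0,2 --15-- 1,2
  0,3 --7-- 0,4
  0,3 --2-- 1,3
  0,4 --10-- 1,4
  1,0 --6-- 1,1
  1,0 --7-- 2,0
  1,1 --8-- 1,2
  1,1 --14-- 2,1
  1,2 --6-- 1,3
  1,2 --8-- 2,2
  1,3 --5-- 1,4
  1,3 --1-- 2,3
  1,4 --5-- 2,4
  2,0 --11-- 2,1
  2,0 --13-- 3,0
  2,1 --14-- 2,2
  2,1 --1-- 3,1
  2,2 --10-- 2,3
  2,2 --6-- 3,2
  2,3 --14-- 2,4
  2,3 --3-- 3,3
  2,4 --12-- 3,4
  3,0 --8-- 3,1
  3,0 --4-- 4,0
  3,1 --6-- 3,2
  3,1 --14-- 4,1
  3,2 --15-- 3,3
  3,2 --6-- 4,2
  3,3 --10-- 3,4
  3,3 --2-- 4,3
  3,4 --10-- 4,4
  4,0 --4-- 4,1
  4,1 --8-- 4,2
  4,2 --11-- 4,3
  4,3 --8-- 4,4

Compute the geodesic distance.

Shortest path: 0,0 → 0,1 → 1,1 → 2,1 → 3,1 → 3,2 → 4,2, total weight = 41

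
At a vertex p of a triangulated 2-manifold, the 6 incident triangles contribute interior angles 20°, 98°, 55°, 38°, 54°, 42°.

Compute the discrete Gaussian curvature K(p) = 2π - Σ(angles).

Sum of angles = 307°. K = 360° - 307° = 53° = 53π/180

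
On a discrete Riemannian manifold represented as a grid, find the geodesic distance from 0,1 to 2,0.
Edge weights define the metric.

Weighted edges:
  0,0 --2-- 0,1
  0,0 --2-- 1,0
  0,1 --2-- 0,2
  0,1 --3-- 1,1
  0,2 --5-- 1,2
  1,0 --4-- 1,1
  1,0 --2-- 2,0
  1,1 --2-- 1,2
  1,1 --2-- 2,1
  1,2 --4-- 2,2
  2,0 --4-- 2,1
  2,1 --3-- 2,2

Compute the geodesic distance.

Shortest path: 0,1 → 0,0 → 1,0 → 2,0, total weight = 6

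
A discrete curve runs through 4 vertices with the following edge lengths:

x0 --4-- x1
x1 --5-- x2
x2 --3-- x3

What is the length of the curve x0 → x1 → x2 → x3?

Arc length = 4 + 5 + 3 = 12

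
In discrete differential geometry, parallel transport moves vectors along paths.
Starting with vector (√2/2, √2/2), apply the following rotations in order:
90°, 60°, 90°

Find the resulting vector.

Total rotation: 90° + 60° + 90° = 240° ≡ -120° (mod 360°). Final vector: (0.2588, -0.9659)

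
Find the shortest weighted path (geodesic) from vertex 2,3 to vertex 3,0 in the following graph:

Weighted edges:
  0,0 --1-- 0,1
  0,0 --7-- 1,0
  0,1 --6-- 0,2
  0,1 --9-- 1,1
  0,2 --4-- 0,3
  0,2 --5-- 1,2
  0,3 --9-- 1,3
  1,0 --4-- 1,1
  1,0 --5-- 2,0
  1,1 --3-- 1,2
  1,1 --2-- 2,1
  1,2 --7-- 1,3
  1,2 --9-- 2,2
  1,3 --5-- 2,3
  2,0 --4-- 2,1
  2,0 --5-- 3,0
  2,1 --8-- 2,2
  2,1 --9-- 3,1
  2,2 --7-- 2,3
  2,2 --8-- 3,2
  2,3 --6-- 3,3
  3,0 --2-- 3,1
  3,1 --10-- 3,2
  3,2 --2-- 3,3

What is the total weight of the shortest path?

Shortest path: 2,3 → 3,3 → 3,2 → 3,1 → 3,0, total weight = 20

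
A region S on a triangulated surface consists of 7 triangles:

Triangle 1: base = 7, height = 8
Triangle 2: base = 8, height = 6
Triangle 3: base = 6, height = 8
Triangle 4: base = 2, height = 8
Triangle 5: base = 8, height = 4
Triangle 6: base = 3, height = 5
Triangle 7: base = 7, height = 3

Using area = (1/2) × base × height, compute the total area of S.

(1/2)×7×8 + (1/2)×8×6 + (1/2)×6×8 + (1/2)×2×8 + (1/2)×8×4 + (1/2)×3×5 + (1/2)×7×3 = 118.0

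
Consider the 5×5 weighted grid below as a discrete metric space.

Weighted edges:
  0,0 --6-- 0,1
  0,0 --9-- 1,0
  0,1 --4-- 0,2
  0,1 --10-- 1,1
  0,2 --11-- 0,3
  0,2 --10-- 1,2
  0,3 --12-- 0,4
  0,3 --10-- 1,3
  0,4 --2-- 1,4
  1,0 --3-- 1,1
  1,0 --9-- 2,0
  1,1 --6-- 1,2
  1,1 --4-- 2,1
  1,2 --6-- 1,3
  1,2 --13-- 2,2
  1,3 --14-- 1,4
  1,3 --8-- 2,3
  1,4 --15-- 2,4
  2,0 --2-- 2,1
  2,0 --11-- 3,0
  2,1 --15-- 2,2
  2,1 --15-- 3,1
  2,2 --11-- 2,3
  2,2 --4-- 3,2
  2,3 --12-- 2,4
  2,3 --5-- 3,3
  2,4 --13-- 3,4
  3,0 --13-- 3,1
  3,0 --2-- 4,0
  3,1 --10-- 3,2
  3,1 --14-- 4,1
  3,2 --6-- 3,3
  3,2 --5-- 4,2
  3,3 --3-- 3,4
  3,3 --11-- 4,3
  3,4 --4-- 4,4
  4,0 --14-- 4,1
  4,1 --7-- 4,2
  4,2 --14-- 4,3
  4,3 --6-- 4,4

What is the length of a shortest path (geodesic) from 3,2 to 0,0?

Shortest path: 3,2 → 2,2 → 1,2 → 1,1 → 1,0 → 0,0, total weight = 35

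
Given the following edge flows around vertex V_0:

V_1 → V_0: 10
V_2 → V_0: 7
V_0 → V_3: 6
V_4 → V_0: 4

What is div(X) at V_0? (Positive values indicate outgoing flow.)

Divergence = sum of outgoing flows = (-10) + (-7) + 6 + (-4) = -15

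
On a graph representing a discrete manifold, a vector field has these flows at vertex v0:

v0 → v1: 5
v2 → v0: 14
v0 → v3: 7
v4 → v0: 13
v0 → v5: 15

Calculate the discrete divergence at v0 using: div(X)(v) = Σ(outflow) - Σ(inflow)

Divergence = sum of outgoing flows = 5 + (-14) + 7 + (-13) + 15 = 0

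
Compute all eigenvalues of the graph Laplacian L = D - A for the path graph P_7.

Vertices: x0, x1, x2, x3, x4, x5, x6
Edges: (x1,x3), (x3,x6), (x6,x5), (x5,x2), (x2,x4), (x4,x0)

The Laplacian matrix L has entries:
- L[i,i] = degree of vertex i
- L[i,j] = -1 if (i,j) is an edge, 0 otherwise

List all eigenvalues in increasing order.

The path graph P_n has Laplacian eigenvalues λ_k = 2 − 2cos(kπ/n), k = 0, 1, …, n−1. Here n = 7:
k=0: 2 − 2cos(0) = 0.0; k=1: 2 − 2cos(π/7) = 0.1981; k=2: 2 − 2cos(2π/7) = 0.753; k=3: 2 − 2cos(3π/7) = 1.555; k=4: 2 − 2cos(4π/7) = 2.445; k=5: 2 − 2cos(5π/7) = 3.247; k=6: 2 − 2cos(6π/7) = 3.8019.
Laplacian eigenvalues (increasing order): [0.0, 0.1981, 0.753, 1.555, 2.445, 3.247, 3.8019]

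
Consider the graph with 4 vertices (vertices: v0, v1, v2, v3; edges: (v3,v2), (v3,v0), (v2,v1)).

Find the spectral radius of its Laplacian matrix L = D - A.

Degrees: deg(v0) = 1, deg(v1) = 1, deg(v2) = 2, deg(v3) = 2.
L = D − A with rows/columns ordered (v0, v1, v2, v3):
  [ 1,  0,  0, -1]
  [ 0,  1, -1,  0]
  [ 0, -1,  2, -1]
  [-1,  0, -1,  2]
Characteristic polynomial: det(λI − L) = λ(λ² − 4λ + 2)(λ − 2).
Roots: λ = 0; (λ² − 4λ + 2) = 0 ⇒ λ = 2 ± √2 ≈ 0.5858, 3.4142; (λ − 2) = 0 ⇒ λ = 2.
(Check: the roots sum (with multiplicity) to 6, matching trace L = Σdeg = 2·3 = 6.)
Laplacian eigenvalues: [0.0, 0.5858, 2.0, 3.4142]. Largest eigenvalue (spectral radius) = 3.4142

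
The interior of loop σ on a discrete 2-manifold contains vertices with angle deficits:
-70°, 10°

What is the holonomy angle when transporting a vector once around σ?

Holonomy = total enclosed curvature = (-70°) + 10° = -60°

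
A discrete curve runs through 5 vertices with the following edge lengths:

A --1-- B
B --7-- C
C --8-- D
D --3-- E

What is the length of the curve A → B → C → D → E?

Arc length = 1 + 7 + 8 + 3 = 19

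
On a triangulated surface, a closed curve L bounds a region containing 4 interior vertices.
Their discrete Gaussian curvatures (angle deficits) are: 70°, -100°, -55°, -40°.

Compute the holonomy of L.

Holonomy = total enclosed curvature = 70° + (-100°) + (-55°) + (-40°) = -125°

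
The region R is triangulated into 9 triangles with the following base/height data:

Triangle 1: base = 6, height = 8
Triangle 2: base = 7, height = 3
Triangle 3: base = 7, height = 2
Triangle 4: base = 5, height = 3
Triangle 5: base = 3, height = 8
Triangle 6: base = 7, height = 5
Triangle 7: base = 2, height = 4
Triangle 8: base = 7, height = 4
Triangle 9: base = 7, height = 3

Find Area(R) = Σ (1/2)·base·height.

(1/2)×6×8 + (1/2)×7×3 + (1/2)×7×2 + (1/2)×5×3 + (1/2)×3×8 + (1/2)×7×5 + (1/2)×2×4 + (1/2)×7×4 + (1/2)×7×3 = 107.0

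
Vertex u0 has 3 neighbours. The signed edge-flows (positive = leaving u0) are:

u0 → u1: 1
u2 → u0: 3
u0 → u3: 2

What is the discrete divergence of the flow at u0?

Divergence = sum of outgoing flows = 1 + (-3) + 2 = 0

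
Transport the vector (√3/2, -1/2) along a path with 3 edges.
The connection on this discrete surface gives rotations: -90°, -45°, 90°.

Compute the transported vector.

Total rotation: (-90°) + (-45°) + 90° = -45°. Final vector: (0.2588, -0.9659)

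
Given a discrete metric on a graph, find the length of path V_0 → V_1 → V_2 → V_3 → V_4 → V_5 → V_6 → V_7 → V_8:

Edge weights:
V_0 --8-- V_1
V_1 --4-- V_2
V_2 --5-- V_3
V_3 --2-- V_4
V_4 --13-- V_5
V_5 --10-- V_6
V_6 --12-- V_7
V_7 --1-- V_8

Arc length = 8 + 4 + 5 + 2 + 13 + 10 + 12 + 1 = 55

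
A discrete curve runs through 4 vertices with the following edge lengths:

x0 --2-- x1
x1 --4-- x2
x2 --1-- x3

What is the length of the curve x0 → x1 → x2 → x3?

Arc length = 2 + 4 + 1 = 7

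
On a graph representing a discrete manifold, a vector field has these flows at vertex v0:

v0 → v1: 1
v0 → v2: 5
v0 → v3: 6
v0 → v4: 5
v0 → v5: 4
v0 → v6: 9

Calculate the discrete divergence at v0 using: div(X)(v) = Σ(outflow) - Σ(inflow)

Divergence = sum of outgoing flows = 1 + 5 + 6 + 5 + 4 + 9 = 30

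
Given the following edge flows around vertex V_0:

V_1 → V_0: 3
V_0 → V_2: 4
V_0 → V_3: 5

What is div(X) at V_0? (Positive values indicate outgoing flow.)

Divergence = sum of outgoing flows = (-3) + 4 + 5 = 6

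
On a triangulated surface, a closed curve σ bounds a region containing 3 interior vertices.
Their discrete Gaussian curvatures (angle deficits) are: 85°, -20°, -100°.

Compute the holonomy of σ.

Holonomy = total enclosed curvature = 85° + (-20°) + (-100°) = -35°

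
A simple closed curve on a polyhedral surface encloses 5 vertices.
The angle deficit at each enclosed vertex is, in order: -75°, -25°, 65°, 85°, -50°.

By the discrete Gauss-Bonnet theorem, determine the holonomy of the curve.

Holonomy = total enclosed curvature = (-75°) + (-25°) + 65° + 85° + (-50°) = 0°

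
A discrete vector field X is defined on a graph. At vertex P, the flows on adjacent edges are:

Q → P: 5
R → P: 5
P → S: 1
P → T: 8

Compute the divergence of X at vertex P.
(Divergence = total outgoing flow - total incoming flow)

Divergence = sum of outgoing flows = (-5) + (-5) + 1 + 8 = -1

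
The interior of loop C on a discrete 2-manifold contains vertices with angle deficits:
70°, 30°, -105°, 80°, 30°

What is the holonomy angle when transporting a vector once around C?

Holonomy = total enclosed curvature = 70° + 30° + (-105°) + 80° + 30° = 105°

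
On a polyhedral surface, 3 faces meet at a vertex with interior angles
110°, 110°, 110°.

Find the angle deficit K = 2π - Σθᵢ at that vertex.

Sum of angles = 330°. K = 360° - 330° = 30° = π/6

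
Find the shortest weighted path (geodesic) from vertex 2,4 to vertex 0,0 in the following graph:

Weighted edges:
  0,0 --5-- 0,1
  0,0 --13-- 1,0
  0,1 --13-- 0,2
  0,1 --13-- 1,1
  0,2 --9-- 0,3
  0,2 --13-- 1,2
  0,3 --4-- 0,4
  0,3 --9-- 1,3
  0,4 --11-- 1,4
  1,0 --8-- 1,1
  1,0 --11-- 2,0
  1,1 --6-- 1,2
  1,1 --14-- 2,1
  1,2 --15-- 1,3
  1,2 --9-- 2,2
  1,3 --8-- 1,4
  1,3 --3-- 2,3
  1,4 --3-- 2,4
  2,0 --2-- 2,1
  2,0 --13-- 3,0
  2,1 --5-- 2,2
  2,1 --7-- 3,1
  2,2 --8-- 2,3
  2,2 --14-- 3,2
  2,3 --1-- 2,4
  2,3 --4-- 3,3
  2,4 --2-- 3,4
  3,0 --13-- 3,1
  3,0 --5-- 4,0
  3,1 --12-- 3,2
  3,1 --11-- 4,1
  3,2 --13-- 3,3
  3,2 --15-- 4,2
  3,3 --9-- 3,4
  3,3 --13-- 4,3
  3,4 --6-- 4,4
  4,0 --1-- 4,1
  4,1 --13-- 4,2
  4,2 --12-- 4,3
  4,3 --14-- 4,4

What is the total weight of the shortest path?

Shortest path: 2,4 → 2,3 → 2,2 → 2,1 → 2,0 → 1,0 → 0,0, total weight = 40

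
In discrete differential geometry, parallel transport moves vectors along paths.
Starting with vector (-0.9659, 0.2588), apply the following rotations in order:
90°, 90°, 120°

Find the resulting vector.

Total rotation: 90° + 90° + 120° = 300° ≡ -60° (mod 360°). Final vector: (-0.2588, 0.9659)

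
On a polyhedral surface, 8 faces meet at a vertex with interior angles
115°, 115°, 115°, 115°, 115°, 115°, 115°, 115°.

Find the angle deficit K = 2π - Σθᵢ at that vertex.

Sum of angles = 920°. K = 360° - 920° = -560° = -28π/9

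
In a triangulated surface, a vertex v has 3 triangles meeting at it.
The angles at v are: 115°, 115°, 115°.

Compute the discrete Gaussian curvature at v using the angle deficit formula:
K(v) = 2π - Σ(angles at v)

Sum of angles = 345°. K = 360° - 345° = 15° = π/12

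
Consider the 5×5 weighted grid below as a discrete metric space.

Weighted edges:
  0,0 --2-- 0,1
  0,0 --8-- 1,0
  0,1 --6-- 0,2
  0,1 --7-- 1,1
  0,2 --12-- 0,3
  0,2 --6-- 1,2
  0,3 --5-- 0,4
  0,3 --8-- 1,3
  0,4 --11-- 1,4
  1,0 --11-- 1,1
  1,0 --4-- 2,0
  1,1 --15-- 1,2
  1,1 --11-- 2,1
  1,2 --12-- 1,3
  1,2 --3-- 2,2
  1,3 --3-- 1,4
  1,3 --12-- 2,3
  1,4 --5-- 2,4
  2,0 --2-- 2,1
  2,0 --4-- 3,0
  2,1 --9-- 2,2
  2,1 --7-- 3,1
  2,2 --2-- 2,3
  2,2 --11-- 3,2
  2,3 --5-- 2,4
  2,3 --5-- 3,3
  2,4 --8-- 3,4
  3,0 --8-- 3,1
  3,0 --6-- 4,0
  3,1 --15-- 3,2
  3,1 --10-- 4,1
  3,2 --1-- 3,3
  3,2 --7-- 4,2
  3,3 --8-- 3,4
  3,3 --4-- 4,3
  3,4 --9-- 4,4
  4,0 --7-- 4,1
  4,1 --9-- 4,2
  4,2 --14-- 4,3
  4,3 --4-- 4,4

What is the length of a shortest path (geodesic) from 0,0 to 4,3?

Shortest path: 0,0 → 0,1 → 0,2 → 1,2 → 2,2 → 2,3 → 3,3 → 4,3, total weight = 28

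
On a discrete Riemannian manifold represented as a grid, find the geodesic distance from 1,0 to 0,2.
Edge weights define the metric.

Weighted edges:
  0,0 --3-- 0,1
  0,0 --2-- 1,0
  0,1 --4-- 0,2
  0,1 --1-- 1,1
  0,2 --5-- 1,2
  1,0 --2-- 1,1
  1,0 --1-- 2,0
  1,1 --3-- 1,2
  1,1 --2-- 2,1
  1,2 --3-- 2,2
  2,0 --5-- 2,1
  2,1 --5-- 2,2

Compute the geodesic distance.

Shortest path: 1,0 → 1,1 → 0,1 → 0,2, total weight = 7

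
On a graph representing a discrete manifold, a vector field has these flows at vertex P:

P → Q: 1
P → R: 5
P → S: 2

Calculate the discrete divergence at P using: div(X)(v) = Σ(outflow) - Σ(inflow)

Divergence = sum of outgoing flows = 1 + 5 + 2 = 8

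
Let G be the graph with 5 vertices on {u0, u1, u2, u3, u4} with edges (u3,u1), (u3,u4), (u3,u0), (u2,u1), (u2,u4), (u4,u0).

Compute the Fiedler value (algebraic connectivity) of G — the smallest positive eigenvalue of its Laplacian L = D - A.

Degrees: deg(u0) = 2, deg(u1) = 2, deg(u2) = 2, deg(u3) = 3, deg(u4) = 3.
L = D − A with rows/columns ordered (u0, u1, u2, u3, u4):
  [ 2,  0,  0, -1, -1]
  [ 0,  2, -1, -1,  0]
  [ 0, -1,  2,  0, -1]
  [-1, -1,  0,  3, -1]
  [-1,  0, -1, -1,  3]
Characteristic polynomial: det(λI − L) = λ(λ² − 5λ + 5)(λ² − 7λ + 11).
Roots: λ = 0; (λ² − 5λ + 5) = 0 ⇒ λ = (5 ± √5)/2 ≈ 1.382, 3.618; (λ² − 7λ + 11) = 0 ⇒ λ = (7 ± √5)/2 ≈ 2.382, 4.618.
(Check: the roots sum (with multiplicity) to 12, matching trace L = Σdeg = 2·6 = 12.)
Laplacian eigenvalues: [0.0, 1.382, 2.382, 3.618, 4.618]. Algebraic connectivity (smallest non-zero eigenvalue) = 1.382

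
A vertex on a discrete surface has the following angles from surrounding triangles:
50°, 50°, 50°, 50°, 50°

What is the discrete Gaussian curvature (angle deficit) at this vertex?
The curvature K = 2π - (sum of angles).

Sum of angles = 250°. K = 360° - 250° = 110°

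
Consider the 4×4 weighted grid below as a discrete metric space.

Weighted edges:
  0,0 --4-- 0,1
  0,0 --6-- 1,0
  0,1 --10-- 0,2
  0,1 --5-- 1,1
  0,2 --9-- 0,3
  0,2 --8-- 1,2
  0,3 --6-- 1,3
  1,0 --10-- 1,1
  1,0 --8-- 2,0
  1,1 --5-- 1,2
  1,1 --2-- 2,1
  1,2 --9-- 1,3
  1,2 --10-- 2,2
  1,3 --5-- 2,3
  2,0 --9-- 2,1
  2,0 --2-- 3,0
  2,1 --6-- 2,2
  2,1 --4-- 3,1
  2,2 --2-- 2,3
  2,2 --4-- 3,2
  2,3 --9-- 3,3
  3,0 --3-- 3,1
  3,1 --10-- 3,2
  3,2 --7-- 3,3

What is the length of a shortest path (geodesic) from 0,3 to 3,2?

Shortest path: 0,3 → 1,3 → 2,3 → 2,2 → 3,2, total weight = 17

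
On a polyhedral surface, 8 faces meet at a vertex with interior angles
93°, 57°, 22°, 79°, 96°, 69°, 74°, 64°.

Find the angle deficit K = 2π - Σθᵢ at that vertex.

Sum of angles = 554°. K = 360° - 554° = -194° = -97π/90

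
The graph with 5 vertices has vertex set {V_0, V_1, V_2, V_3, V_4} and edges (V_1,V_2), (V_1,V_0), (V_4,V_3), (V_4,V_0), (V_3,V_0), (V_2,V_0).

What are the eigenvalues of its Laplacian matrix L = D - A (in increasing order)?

Degrees: deg(V_0) = 4, deg(V_1) = 2, deg(V_2) = 2, deg(V_3) = 2, deg(V_4) = 2.
L = D − A with rows/columns ordered (V_0, V_1, V_2, V_3, V_4):
  [ 4, -1, -1, -1, -1]
  [-1,  2, -1,  0,  0]
  [-1, -1,  2,  0,  0]
  [-1,  0,  0,  2, -1]
  [-1,  0,  0, -1,  2]
Characteristic polynomial: det(λI − L) = λ(λ − 1)(λ − 3)²(λ − 5).
Roots: λ = 0; (λ − 1) = 0 ⇒ λ = 1; (λ − 3) = 0 ⇒ λ = 3 (multiplicity 2); (λ − 5) = 0 ⇒ λ = 5.
(Check: the roots sum (with multiplicity) to 12, matching trace L = Σdeg = 2·6 = 12.)
Laplacian eigenvalues (increasing order): [0.0, 1.0, 3.0, 3.0, 5.0]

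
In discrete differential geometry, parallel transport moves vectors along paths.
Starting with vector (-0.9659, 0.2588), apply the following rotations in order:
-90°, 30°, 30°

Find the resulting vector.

Total rotation: (-90°) + 30° + 30° = -30°. Final vector: (-0.7071, 0.7071)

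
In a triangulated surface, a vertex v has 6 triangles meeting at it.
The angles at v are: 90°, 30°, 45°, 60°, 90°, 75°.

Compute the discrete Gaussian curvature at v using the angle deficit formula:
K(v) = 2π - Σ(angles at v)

Sum of angles = 390°. K = 360° - 390° = -30° = -π/6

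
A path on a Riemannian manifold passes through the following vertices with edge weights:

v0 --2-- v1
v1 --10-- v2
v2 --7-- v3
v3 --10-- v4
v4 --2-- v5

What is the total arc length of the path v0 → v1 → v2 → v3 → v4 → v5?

Arc length = 2 + 10 + 7 + 10 + 2 = 31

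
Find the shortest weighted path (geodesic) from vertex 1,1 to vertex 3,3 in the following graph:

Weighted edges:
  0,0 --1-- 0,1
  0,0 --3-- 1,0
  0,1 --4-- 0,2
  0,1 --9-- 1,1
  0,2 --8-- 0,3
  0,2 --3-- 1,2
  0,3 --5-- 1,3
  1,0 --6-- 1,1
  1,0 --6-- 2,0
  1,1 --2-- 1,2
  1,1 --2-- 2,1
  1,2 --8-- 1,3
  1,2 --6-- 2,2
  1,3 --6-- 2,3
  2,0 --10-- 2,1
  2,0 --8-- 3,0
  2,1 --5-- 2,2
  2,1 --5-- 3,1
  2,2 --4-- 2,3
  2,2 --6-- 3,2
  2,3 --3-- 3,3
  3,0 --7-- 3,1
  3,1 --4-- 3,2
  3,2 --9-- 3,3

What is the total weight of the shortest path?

Shortest path: 1,1 → 2,1 → 2,2 → 2,3 → 3,3, total weight = 14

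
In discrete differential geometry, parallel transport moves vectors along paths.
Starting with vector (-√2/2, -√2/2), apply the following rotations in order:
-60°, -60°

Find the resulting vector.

Total rotation: (-60°) + (-60°) = -120°. Final vector: (-0.2588, 0.9659)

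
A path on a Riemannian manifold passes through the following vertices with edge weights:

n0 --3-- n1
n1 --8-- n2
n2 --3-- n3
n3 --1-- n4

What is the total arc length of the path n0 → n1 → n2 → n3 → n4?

Arc length = 3 + 8 + 3 + 1 = 15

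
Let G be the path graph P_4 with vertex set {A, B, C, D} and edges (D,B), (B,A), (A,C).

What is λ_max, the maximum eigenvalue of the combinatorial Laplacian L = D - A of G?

The path graph P_n has Laplacian eigenvalues λ_k = 2 − 2cos(kπ/n), k = 0, 1, …, n−1. Here n = 4:
k=0: 2 − 2cos(0) = 0.0; k=1: 2 − 2cos(π/4) = 0.5858; k=2: 2 − 2cos(π/2) = 2.0; k=3: 2 − 2cos(3π/4) = 3.4142.
Laplacian eigenvalues: [0.0, 0.5858, 2.0, 3.4142]. Largest eigenvalue (spectral radius) = 3.4142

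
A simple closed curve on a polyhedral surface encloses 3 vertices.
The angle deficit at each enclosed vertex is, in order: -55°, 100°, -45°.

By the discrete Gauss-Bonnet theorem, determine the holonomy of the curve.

Holonomy = total enclosed curvature = (-55°) + 100° + (-45°) = 0°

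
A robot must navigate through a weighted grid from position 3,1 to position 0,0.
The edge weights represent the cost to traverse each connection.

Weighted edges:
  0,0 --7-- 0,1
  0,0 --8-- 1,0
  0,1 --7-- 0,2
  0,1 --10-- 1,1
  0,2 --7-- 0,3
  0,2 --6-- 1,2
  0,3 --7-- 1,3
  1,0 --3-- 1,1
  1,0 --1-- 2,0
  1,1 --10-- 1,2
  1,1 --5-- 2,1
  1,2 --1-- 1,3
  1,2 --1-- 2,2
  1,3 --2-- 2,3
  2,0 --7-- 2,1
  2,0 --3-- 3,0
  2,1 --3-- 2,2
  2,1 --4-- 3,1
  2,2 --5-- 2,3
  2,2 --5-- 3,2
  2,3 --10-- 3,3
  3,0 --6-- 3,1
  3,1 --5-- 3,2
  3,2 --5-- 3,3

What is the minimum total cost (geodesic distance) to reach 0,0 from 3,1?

Shortest path: 3,1 → 3,0 → 2,0 → 1,0 → 0,0, total weight = 18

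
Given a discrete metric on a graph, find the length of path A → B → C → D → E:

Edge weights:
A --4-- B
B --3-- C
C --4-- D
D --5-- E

Arc length = 4 + 3 + 4 + 5 = 16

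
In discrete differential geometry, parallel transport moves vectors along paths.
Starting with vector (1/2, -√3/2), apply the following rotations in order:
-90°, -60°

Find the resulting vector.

Total rotation: (-90°) + (-60°) = -150°. Final vector: (-0.8660, 0.5000)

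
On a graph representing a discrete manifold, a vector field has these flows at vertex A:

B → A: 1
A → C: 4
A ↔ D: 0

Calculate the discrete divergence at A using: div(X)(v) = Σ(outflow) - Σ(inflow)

Divergence = sum of outgoing flows = (-1) + 4 + 0 = 3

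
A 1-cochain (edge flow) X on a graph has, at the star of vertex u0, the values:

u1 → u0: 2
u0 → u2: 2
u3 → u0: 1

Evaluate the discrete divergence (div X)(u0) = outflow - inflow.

Divergence = sum of outgoing flows = (-2) + 2 + (-1) = -1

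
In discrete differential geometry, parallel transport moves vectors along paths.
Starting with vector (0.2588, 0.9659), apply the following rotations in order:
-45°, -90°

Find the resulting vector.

Total rotation: (-45°) + (-90°) = -135°. Final vector: (0.5000, -0.8660)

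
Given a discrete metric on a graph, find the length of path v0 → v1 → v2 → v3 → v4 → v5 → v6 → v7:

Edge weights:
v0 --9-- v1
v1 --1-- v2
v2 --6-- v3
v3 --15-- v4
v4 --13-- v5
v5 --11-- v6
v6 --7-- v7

Arc length = 9 + 1 + 6 + 15 + 13 + 11 + 7 = 62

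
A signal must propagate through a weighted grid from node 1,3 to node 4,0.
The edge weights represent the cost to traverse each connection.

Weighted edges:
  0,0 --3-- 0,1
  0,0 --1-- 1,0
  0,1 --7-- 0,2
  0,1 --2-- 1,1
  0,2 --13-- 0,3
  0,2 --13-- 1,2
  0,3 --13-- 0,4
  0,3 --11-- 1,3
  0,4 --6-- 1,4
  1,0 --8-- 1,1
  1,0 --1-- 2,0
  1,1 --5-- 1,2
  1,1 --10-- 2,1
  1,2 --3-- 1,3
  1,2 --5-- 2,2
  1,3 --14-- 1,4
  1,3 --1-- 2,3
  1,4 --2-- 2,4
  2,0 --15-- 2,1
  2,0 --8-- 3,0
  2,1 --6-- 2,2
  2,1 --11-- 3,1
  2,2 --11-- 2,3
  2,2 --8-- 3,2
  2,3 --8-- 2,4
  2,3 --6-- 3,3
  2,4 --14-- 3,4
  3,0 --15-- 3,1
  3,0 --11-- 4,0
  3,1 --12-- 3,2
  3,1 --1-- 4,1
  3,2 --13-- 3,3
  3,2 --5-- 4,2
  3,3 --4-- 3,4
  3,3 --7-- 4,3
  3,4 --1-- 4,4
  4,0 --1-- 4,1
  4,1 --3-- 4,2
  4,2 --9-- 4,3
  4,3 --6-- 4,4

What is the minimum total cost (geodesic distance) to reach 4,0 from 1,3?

Shortest path: 1,3 → 1,2 → 2,2 → 3,2 → 4,2 → 4,1 → 4,0, total weight = 25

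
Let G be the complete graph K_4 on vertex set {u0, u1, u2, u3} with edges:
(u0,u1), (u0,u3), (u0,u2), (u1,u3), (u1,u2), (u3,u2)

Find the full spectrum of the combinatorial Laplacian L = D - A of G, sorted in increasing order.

For the complete graph K_n, L = nI − J (J = all-ones matrix). J has eigenvalues n (once, eigenvector 𝟙) and 0 (multiplicity n−1), so L has eigenvalues 0 (once) and n (multiplicity n−1). Here n = 4: eigenvalue 0 once and 4 with multiplicity 3.
Laplacian eigenvalues (increasing order): [0.0, 4.0, 4.0, 4.0]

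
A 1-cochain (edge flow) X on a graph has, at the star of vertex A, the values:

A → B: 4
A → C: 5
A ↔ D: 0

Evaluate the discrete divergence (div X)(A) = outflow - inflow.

Divergence = sum of outgoing flows = 4 + 5 + 0 = 9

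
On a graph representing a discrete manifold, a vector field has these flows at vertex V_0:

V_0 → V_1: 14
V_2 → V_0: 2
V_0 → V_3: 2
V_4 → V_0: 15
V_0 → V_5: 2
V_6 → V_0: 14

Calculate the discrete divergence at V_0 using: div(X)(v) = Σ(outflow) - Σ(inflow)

Divergence = sum of outgoing flows = 14 + (-2) + 2 + (-15) + 2 + (-14) = -13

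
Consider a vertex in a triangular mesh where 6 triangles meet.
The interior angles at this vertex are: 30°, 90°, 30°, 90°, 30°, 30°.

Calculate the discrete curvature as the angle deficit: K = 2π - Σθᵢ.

Sum of angles = 300°. K = 360° - 300° = 60° = π/3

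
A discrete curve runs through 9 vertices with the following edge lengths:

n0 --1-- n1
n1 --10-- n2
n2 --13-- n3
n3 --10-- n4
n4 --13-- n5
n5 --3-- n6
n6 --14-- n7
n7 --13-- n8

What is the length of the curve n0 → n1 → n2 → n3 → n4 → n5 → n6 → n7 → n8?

Arc length = 1 + 10 + 13 + 10 + 13 + 3 + 14 + 13 = 77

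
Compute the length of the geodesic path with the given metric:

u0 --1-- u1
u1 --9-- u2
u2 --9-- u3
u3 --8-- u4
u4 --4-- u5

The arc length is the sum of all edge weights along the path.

Arc length = 1 + 9 + 9 + 8 + 4 = 31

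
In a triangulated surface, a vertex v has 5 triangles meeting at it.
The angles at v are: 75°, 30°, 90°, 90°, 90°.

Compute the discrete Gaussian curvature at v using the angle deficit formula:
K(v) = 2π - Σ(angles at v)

Sum of angles = 375°. K = 360° - 375° = -15°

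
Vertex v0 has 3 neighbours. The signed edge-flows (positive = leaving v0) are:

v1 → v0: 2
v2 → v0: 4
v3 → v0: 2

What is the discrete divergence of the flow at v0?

Divergence = sum of outgoing flows = (-2) + (-4) + (-2) = -8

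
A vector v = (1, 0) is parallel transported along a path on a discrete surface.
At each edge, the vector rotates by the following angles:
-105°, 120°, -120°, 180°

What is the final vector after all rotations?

Total rotation: (-105°) + 120° + (-120°) + 180° = 75°. Final vector: (0.2588, 0.9659)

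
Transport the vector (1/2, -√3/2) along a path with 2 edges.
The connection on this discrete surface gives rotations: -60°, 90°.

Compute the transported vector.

Total rotation: (-60°) + 90° = 30°. Final vector: (0.8660, -0.5000)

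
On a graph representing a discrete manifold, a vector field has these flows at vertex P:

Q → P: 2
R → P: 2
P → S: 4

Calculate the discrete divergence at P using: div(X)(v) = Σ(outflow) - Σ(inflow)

Divergence = sum of outgoing flows = (-2) + (-2) + 4 = 0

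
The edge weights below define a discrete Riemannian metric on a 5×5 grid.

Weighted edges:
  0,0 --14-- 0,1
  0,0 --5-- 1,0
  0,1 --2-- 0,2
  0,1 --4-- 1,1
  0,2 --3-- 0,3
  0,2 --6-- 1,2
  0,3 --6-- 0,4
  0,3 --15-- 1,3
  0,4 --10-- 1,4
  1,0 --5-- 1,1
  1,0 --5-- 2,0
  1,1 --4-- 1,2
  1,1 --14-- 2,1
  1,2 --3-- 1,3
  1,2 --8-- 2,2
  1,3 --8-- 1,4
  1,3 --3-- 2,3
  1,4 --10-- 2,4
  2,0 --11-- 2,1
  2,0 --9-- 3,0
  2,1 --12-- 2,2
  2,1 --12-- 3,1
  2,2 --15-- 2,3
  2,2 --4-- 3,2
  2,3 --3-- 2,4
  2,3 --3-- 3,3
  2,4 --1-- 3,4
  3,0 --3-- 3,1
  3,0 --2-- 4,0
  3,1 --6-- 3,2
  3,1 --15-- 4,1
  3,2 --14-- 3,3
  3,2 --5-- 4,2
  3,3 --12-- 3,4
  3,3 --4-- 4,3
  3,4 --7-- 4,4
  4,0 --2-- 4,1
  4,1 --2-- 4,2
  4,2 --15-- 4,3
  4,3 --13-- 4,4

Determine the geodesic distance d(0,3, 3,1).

Shortest path: 0,3 → 0,2 → 1,2 → 2,2 → 3,2 → 3,1, total weight = 27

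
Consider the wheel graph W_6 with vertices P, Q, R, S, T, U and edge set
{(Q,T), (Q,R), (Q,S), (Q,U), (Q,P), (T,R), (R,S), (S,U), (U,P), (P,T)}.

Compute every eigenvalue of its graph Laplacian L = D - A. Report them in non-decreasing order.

The wheel W_6 is the join K_1 ∨ C_5 (a hub joined to every vertex of a cycle of length 5). For a join G ∨ H (G on p vertices, H on q vertices) the Laplacian spectrum is 0, p+q, the eigenvalues of L(G) other than one 0 each shifted by +q, and the eigenvalues of L(H) other than one 0 each shifted by +p. With G = K_1 (p = 1, nothing left after dropping its 0) and H = C_5 (q = 5, eigenvalues 2 − 2cos(2πk/5), k = 0, …, 4; drop k = 0), the spectrum of W_6 is 0, 6, and 1 + (2 − 2cos(2πk/5)) = 3 − 2cos(2πk/5) for k = 1, …, 4:
k=1: 3 − 2cos(2π/5) = 2.382; k=2: 3 − 2cos(4π/5) = 4.618; k=3: 3 − 2cos(6π/5) = 4.618; k=4: 3 − 2cos(8π/5) = 2.382.
Laplacian eigenvalues (increasing order): [0.0, 2.382, 2.382, 4.618, 4.618, 6.0]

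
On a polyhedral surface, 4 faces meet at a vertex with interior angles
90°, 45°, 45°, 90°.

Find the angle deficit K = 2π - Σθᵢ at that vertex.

Sum of angles = 270°. K = 360° - 270° = 90°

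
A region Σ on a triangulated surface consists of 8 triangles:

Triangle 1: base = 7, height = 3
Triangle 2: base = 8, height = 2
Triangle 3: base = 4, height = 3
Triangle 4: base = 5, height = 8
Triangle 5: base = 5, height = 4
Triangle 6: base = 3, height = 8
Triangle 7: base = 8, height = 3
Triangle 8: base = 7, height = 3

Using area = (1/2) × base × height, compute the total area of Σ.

(1/2)×7×3 + (1/2)×8×2 + (1/2)×4×3 + (1/2)×5×8 + (1/2)×5×4 + (1/2)×3×8 + (1/2)×8×3 + (1/2)×7×3 = 89.0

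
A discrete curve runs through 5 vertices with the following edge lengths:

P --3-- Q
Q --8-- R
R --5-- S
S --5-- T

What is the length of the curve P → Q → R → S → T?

Arc length = 3 + 8 + 5 + 5 = 21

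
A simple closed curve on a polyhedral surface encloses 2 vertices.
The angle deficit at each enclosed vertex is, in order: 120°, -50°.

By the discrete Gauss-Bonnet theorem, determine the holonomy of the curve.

Holonomy = total enclosed curvature = 120° + (-50°) = 70°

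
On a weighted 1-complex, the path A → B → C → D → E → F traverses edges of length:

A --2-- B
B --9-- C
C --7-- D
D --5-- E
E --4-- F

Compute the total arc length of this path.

Arc length = 2 + 9 + 7 + 5 + 4 = 27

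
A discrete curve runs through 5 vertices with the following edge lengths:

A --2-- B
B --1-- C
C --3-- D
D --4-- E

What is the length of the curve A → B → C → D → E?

Arc length = 2 + 1 + 3 + 4 = 10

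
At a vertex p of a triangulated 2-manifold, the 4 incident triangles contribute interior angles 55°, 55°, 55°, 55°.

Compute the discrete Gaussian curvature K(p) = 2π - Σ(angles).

Sum of angles = 220°. K = 360° - 220° = 140°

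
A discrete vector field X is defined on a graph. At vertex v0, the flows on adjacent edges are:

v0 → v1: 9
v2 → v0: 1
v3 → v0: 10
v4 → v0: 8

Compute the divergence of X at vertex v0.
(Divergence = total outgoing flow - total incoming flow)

Divergence = sum of outgoing flows = 9 + (-1) + (-10) + (-8) = -10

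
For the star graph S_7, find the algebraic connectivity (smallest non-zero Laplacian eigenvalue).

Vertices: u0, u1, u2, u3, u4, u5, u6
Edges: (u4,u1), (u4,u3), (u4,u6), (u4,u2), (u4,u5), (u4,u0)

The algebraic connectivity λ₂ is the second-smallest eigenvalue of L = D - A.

The star S_7 is the complete bipartite graph K_{1,6} (one hub of degree 6, 6 leaves of degree 1). The Laplacian spectrum of K_{p,q} is 0, p (multiplicity q−1), q (multiplicity p−1), p+q. With p = 1, q = 6: 0 once, 1 with multiplicity 5, and 7 once. (Check: trace L = sum of degrees = 12 = 5·1 + 7.)
Laplacian eigenvalues: [0.0, 1.0, 1.0, 1.0, 1.0, 1.0, 7.0]. Algebraic connectivity (smallest non-zero eigenvalue) = 1.0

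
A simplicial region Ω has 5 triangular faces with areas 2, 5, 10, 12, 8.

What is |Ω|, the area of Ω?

2 + 5 + 10 + 12 + 8 = 37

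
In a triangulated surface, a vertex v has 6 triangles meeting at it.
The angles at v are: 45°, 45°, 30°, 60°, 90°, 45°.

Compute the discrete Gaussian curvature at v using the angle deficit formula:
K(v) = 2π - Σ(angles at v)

Sum of angles = 315°. K = 360° - 315° = 45° = π/4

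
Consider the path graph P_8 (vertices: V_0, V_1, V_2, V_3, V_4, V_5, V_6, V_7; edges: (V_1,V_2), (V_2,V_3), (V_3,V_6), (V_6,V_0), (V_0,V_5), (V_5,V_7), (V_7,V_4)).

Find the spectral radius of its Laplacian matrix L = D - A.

The path graph P_n has Laplacian eigenvalues λ_k = 2 − 2cos(kπ/n), k = 0, 1, …, n−1. Here n = 8:
k=0: 2 − 2cos(0) = 0.0; k=1: 2 − 2cos(π/8) = 0.1522; k=2: 2 − 2cos(π/4) = 0.5858; k=3: 2 − 2cos(3π/8) = 1.2346; k=4: 2 − 2cos(π/2) = 2.0; k=5: 2 − 2cos(5π/8) = 2.7654; k=6: 2 − 2cos(3π/4) = 3.4142; k=7: 2 − 2cos(7π/8) = 3.8478.
Laplacian eigenvalues: [0.0, 0.1522, 0.5858, 1.2346, 2.0, 2.7654, 3.4142, 3.8478]. Largest eigenvalue (spectral radius) = 3.8478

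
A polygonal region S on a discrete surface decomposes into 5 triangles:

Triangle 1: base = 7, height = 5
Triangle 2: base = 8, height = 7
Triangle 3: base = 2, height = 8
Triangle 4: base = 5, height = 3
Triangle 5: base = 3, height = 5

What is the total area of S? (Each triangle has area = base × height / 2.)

(1/2)×7×5 + (1/2)×8×7 + (1/2)×2×8 + (1/2)×5×3 + (1/2)×3×5 = 68.5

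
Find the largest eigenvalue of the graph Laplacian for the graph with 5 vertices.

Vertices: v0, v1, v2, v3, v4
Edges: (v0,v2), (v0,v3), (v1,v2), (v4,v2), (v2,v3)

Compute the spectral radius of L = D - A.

Degrees: deg(v0) = 2, deg(v1) = 1, deg(v2) = 4, deg(v3) = 2, deg(v4) = 1.
L = D − A with rows/columns ordered (v0, v1, v2, v3, v4):
  [ 2,  0, -1, -1,  0]
  [ 0,  1, -1,  0,  0]
  [-1, -1,  4, -1, -1]
  [-1,  0, -1,  2,  0]
  [ 0,  0, -1,  0,  1]
Characteristic polynomial: det(λI − L) = λ(λ − 1)²(λ − 3)(λ − 5).
Roots: λ = 0; (λ − 1) = 0 ⇒ λ = 1 (multiplicity 2); (λ − 3) = 0 ⇒ λ = 3; (λ − 5) = 0 ⇒ λ = 5.
(Check: the roots sum (with multiplicity) to 10, matching trace L = Σdeg = 2·5 = 10.)
Laplacian eigenvalues: [0.0, 1.0, 1.0, 3.0, 5.0]. Largest eigenvalue (spectral radius) = 5.0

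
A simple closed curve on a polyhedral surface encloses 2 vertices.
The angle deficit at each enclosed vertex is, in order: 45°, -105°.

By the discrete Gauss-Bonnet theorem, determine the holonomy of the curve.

Holonomy = total enclosed curvature = 45° + (-105°) = -60°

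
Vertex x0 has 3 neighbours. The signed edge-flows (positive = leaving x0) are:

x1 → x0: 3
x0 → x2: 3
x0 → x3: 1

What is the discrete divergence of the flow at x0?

Divergence = sum of outgoing flows = (-3) + 3 + 1 = 1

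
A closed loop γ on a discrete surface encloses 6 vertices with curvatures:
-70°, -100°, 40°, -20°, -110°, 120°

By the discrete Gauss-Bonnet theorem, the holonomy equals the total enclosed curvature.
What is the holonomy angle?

Holonomy = total enclosed curvature = (-70°) + (-100°) + 40° + (-20°) + (-110°) + 120° = -140°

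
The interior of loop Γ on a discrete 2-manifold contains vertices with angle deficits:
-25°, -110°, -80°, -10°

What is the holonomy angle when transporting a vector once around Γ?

Holonomy = total enclosed curvature = (-25°) + (-110°) + (-80°) + (-10°) = -225°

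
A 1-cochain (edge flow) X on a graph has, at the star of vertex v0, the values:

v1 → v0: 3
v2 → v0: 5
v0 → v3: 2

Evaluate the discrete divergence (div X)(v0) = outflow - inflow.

Divergence = sum of outgoing flows = (-3) + (-5) + 2 = -6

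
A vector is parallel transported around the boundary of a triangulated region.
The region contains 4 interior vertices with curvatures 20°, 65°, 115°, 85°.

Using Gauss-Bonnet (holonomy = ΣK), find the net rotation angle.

Holonomy = total enclosed curvature = 20° + 65° + 115° + 85° = 285°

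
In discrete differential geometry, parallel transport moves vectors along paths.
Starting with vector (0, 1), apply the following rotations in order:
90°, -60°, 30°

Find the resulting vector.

Total rotation: 90° + (-60°) + 30° = 60°. Final vector: (-0.8660, 0.5000)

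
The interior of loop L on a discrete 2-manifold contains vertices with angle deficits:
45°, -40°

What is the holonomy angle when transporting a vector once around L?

Holonomy = total enclosed curvature = 45° + (-40°) = 5°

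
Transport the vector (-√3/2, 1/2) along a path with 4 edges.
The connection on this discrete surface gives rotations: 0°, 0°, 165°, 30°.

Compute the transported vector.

Total rotation: 0° + 0° + 165° + 30° = 195° ≡ -165° (mod 360°). Final vector: (0.9659, -0.2588)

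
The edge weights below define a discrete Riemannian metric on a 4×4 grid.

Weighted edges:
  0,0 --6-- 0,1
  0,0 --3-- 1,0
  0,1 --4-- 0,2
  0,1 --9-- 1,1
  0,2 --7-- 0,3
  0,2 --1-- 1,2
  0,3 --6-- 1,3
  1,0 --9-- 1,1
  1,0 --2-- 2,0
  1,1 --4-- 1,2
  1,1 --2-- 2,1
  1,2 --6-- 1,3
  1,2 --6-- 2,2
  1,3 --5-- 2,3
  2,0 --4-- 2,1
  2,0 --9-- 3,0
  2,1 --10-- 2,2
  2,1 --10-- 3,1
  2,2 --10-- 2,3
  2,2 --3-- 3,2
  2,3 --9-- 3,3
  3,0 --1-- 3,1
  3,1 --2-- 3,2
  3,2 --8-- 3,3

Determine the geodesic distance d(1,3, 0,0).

Shortest path: 1,3 → 1,2 → 0,2 → 0,1 → 0,0, total weight = 17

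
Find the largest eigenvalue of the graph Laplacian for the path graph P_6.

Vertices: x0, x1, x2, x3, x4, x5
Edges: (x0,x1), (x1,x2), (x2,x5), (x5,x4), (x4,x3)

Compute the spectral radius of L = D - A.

The path graph P_n has Laplacian eigenvalues λ_k = 2 − 2cos(kπ/n), k = 0, 1, …, n−1. Here n = 6:
k=0: 2 − 2cos(0) = 0.0; k=1: 2 − 2cos(π/6) = 0.2679; k=2: 2 − 2cos(π/3) = 1.0; k=3: 2 − 2cos(π/2) = 2.0; k=4: 2 − 2cos(2π/3) = 3.0; k=5: 2 − 2cos(5π/6) = 3.7321.
Laplacian eigenvalues: [0.0, 0.2679, 1.0, 2.0, 3.0, 3.7321]. Largest eigenvalue (spectral radius) = 3.7321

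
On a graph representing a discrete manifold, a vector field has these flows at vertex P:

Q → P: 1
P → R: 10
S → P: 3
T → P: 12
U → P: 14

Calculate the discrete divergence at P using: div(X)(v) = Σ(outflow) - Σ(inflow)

Divergence = sum of outgoing flows = (-1) + 10 + (-3) + (-12) + (-14) = -20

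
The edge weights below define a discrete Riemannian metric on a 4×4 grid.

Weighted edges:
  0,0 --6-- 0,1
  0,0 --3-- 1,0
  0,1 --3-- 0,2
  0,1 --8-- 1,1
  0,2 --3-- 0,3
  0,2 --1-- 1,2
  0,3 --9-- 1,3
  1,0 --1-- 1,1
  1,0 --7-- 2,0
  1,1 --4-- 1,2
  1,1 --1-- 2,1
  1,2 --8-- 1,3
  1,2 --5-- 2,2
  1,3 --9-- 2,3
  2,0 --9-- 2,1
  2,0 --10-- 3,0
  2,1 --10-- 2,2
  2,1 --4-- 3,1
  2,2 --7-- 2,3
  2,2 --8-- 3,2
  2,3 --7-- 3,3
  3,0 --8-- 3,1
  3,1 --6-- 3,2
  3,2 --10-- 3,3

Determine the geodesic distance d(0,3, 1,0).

Shortest path: 0,3 → 0,2 → 1,2 → 1,1 → 1,0, total weight = 9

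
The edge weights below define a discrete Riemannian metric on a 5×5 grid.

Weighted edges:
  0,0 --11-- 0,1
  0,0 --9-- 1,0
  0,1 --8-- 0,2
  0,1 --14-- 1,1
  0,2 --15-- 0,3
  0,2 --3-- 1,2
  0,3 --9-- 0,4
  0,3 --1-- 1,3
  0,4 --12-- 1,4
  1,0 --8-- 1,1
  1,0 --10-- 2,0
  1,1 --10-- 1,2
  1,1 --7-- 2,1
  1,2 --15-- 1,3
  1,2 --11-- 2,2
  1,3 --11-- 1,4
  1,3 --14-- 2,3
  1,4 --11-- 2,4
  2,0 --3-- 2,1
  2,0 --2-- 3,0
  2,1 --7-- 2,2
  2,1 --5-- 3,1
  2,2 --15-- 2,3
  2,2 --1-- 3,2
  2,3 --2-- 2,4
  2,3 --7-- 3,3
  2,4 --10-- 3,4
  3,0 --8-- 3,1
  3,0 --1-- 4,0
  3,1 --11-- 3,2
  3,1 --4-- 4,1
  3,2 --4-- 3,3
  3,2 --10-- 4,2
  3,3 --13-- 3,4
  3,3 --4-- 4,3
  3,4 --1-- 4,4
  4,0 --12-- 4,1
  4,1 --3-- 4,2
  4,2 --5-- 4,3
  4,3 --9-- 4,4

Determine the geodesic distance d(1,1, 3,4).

Shortest path: 1,1 → 2,1 → 2,2 → 3,2 → 3,3 → 3,4, total weight = 32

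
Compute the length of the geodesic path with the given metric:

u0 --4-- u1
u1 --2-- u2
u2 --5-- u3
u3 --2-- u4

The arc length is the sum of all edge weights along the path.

Arc length = 4 + 2 + 5 + 2 = 13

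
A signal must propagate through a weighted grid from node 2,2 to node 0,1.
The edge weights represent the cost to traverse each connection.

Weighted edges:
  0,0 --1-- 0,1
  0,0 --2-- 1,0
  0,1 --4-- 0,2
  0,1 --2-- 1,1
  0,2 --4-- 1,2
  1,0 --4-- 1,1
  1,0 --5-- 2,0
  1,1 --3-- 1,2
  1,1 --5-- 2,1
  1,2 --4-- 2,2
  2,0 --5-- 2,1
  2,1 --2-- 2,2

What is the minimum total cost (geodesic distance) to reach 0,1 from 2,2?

Shortest path: 2,2 → 2,1 → 1,1 → 0,1, total weight = 9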